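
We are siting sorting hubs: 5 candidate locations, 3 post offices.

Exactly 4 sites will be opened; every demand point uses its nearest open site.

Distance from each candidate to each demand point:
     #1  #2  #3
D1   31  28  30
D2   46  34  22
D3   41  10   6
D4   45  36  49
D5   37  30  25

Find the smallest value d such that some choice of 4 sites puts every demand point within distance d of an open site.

Open {D1, D2, D3, D4}.
  Farthest demand point is #1 at distance 31 (to D1); all others are ≤ 31.
With {D1, D2, D3, D5} the worst case is 31.
With {D1, D2, D4, D5} the worst case is 31.
No size-4 selection achieves below 31.

31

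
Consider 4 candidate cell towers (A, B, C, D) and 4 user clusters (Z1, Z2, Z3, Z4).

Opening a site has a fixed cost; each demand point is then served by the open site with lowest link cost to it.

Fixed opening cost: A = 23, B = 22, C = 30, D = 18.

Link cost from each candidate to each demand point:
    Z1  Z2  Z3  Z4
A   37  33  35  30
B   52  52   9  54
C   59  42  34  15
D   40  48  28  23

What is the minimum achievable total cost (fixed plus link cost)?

154

Open {A, B}: assign each demand point to its cheapest open site.
  Z1→A 37, Z2→A 33, Z3→B 9, Z4→A 30
  link cost 109, fixed 45 → total 154.
Compare {D}: link cost 139 + fixed 18 = 157.
Compare {A}: link cost 135 + fixed 23 = 158.
Compare {B, D}: link cost 120 + fixed 40 = 160.
All other subsets cost ≥ 157. Minimum total cost: 154.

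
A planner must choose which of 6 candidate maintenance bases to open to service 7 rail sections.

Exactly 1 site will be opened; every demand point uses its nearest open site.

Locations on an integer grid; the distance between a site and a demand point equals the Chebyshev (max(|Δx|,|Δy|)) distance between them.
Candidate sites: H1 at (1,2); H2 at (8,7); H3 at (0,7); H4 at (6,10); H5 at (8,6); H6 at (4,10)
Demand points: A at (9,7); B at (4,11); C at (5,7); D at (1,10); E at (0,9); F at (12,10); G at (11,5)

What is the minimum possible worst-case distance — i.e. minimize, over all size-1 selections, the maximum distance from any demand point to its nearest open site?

6

Open {H4}.
  Farthest demand point is E at distance 6 (to H4); all others are ≤ 6.
With {H2} the worst case is 8.
With {H5} the worst case is 8.
No size-1 selection achieves below 6.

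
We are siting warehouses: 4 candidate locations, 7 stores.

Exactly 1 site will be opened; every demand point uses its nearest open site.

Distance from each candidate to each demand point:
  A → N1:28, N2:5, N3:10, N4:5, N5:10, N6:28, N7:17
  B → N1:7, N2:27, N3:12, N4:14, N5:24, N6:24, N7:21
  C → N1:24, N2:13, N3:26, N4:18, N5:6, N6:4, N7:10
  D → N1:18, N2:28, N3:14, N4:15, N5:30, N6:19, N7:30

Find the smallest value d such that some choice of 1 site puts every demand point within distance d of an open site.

26

Open {C}.
  Farthest demand point is N3 at distance 26 (to C); all others are ≤ 26.
With {B} the worst case is 27.
With {A} the worst case is 28.
No size-1 selection achieves below 26.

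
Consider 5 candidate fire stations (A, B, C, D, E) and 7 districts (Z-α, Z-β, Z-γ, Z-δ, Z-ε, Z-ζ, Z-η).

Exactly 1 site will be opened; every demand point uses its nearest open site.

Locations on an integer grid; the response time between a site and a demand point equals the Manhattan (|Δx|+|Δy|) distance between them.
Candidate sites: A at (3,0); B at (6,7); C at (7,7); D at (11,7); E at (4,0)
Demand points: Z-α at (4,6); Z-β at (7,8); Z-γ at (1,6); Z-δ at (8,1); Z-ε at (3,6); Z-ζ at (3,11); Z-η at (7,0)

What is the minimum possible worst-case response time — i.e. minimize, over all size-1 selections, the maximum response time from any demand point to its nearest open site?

8

Open {B}.
  Farthest demand point is Z-δ at response time 8 (to B); all others are ≤ 8.
With {C} the worst case is 8.
With {A} the worst case is 12.
No size-1 selection achieves below 8.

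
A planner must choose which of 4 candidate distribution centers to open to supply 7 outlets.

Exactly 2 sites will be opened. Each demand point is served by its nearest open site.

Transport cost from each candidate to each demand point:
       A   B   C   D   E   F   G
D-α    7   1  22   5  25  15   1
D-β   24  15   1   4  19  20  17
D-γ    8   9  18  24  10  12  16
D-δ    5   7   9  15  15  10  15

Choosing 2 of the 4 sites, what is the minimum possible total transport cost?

Open {D-α, D-δ}.
  A→D-δ 5, B→D-α 1, C→D-δ 9, D→D-α 5, E→D-δ 15, F→D-δ 10, G→D-α 1  ⇒ total 46.
Compare {D-α, D-β}: total 48.
Compare {D-α, D-γ}: total 54.
No size-2 selection does better; minimum is 46.

46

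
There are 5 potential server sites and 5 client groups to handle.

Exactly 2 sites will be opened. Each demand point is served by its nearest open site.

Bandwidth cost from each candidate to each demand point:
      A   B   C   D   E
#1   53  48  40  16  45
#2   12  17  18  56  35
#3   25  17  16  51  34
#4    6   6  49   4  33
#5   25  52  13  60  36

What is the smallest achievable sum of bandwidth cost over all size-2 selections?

62

Open {#4, #5}.
  A→#4 6, B→#4 6, C→#5 13, D→#4 4, E→#4 33  ⇒ total 62.
Compare {#3, #4}: total 65.
Compare {#2, #4}: total 67.
No size-2 selection does better; minimum is 62.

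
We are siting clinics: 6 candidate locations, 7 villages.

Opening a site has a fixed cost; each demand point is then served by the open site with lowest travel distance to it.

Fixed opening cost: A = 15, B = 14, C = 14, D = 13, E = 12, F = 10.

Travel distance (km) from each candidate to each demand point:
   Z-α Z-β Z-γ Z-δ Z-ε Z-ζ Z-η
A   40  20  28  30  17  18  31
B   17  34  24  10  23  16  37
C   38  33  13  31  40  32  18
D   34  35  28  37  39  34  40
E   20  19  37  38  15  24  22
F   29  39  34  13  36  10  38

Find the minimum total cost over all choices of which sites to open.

144

Open {C, E, F}: assign each demand point to its cheapest open site.
  Z-α→E 20, Z-β→E 19, Z-γ→C 13, Z-δ→F 13, Z-ε→E 15, Z-ζ→F 10, Z-η→C 18
  travel distance 108, fixed 36 → total 144.
Compare {B, C, E}: travel distance 108 + fixed 40 = 148.
Compare {B, E}: travel distance 123 + fixed 26 = 149.
Compare {B, C, E, F}: travel distance 102 + fixed 50 = 152.
All other subsets cost ≥ 148. Minimum total cost: 144.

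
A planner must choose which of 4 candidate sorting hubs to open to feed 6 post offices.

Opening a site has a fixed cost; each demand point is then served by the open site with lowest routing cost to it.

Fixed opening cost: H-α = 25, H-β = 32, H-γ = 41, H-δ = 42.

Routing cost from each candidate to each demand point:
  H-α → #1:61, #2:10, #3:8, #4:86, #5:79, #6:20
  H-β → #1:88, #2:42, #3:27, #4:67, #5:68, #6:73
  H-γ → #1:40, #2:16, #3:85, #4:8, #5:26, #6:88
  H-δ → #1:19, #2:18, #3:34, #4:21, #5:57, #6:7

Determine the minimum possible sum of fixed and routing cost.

178

Open {H-α, H-γ}: assign each demand point to its cheapest open site.
  #1→H-γ 40, #2→H-α 10, #3→H-α 8, #4→H-γ 8, #5→H-γ 26, #6→H-α 20
  routing cost 112, fixed 66 → total 178.
Compare {H-α, H-γ, H-δ}: routing cost 78 + fixed 108 = 186.
Compare {H-α, H-δ}: routing cost 122 + fixed 67 = 189.
Compare {H-γ, H-δ}: routing cost 110 + fixed 83 = 193.
All other subsets cost ≥ 186. Minimum total cost: 178.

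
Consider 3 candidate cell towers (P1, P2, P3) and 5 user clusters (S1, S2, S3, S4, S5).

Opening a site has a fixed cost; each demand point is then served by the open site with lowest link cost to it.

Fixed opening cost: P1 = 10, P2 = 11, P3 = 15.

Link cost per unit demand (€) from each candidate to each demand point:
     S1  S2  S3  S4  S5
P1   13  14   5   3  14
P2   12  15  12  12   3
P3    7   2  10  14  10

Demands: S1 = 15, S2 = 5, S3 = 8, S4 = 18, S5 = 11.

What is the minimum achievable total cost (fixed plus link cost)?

Open {P1, P2, P3}: assign each demand point to its cheapest open site.
  S1→P3 15×7=105, S2→P3 5×2=10, S3→P1 8×5=40, S4→P1 18×3=54, S5→P2 11×3=33
  link cost 242, fixed 36 → total 278.
Compare {P1, P3}: link cost 319 + fixed 25 = 344.
Compare {P1, P2}: link cost 377 + fixed 21 = 398.
Compare {P2, P3}: link cost 444 + fixed 26 = 470.
All other subsets cost ≥ 344. Minimum total cost: 278.

278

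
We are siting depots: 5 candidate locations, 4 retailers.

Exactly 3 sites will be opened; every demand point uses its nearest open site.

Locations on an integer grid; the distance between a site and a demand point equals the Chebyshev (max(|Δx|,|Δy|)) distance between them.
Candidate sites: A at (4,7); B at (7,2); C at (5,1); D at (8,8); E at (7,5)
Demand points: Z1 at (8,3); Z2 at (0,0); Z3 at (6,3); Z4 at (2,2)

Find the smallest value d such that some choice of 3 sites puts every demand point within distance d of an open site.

Open {A, B, C}.
  Farthest demand point is Z2 at distance 5 (to C); all others are ≤ 5.
With {A, C, D} the worst case is 5.
With {A, C, E} the worst case is 5.
No size-3 selection achieves below 5.

5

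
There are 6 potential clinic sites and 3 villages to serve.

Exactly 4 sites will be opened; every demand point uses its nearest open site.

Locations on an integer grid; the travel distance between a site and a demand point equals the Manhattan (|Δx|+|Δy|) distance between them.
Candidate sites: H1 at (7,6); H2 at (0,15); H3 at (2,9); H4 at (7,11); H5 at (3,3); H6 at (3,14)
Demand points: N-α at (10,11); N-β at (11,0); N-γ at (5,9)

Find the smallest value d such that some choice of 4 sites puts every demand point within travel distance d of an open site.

10

Open {H1, H2, H3, H4}.
  Farthest demand point is N-β at travel distance 10 (to H1); all others are ≤ 10.
With {H1, H2, H3, H5} the worst case is 10.
With {H1, H2, H3, H6} the worst case is 10.
No size-4 selection achieves below 10.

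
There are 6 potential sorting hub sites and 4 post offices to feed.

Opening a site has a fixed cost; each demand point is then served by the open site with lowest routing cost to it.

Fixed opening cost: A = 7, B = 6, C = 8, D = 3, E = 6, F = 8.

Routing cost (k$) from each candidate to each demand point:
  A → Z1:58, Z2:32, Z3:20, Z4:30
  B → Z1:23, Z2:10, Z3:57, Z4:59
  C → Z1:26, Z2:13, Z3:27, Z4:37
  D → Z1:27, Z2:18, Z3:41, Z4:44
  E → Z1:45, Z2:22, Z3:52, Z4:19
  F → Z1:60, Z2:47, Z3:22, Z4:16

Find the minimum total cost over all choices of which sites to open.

85

Open {B, F}: assign each demand point to its cheapest open site.
  Z1→B 23, Z2→B 10, Z3→F 22, Z4→F 16
  routing cost 71, fixed 14 → total 85.
Compare {B, D, F}: routing cost 71 + fixed 17 = 88.
Compare {A, B, F}: routing cost 69 + fixed 21 = 90.
Compare {A, B, E}: routing cost 72 + fixed 19 = 91.
All other subsets cost ≥ 88. Minimum total cost: 85.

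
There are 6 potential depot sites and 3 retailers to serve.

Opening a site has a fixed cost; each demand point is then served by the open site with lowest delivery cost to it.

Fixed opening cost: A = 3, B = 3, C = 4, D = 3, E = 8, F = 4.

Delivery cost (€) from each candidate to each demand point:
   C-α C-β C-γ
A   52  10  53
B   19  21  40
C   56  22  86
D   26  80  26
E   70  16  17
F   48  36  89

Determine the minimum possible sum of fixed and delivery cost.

Open {A, B, E}: assign each demand point to its cheapest open site.
  C-α→B 19, C-β→A 10, C-γ→E 17
  delivery cost 46, fixed 14 → total 60.
Compare {B, E}: delivery cost 52 + fixed 11 = 63.
Compare {A, B, D, E}: delivery cost 46 + fixed 17 = 63.
Compare {A, B, D}: delivery cost 55 + fixed 9 = 64.
All other subsets cost ≥ 63. Minimum total cost: 60.

60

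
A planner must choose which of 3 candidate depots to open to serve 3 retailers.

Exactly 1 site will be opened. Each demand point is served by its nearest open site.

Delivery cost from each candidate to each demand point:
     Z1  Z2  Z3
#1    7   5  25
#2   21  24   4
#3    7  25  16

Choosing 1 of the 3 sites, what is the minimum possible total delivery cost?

Open {#1}.
  Z1→#1 7, Z2→#1 5, Z3→#1 25  ⇒ total 37.
Compare {#3}: total 48.
Compare {#2}: total 49.

37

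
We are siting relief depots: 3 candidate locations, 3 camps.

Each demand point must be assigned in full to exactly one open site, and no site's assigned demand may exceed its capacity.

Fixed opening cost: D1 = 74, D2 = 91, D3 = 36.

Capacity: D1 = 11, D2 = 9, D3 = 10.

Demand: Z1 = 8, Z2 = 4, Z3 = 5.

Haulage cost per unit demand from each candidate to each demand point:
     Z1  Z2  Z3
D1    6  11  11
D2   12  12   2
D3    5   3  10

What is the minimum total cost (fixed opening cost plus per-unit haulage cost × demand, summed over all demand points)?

220

Open {D1, D3}; cheapest assignment that respects the capacities:
  D1 (cap 11, load 8): Z1 — cost 8×6 = 48
  D3 (cap 10, load 9): Z2, Z3 — cost 4×3 + 5×10 = 62
  Shipping 110, fixed 110 → total 220.
  Any other capacity-feasible assignment to {D1, D3} ships for at least 110.
Compare {D2, D3}: its best feasible assignment gives total 225.
Compare {D1, D2}: its best feasible assignment gives total 271.
Every other set of open sites that can feasibly serve all demand totals ≥ 225 even under its best assignment. Minimum: 220.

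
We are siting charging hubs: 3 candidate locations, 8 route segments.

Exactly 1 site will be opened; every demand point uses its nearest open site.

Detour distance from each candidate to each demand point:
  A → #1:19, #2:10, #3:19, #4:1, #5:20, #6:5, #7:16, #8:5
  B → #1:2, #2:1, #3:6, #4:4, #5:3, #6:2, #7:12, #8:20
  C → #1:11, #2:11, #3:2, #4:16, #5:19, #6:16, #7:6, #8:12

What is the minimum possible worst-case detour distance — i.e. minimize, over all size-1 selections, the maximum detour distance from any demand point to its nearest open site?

Open {C}.
  Farthest demand point is #5 at detour distance 19 (to C); all others are ≤ 19.
With {A} the worst case is 20.
With {B} the worst case is 20.
No size-1 selection achieves below 19.

19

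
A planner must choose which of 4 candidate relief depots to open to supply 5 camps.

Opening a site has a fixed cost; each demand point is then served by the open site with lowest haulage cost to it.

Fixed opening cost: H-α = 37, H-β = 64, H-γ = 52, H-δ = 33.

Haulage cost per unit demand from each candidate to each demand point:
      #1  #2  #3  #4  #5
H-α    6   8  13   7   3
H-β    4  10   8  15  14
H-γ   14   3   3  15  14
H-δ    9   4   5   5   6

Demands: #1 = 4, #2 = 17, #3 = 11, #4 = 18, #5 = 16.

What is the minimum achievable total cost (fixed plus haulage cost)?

Open {H-α, H-δ}: assign each demand point to its cheapest open site.
  #1→H-α 4×6=24, #2→H-δ 17×4=68, #3→H-δ 11×5=55, #4→H-δ 18×5=90, #5→H-α 16×3=48
  haulage cost 285, fixed 70 → total 355.
Compare {H-α, H-γ, H-δ}: haulage cost 246 + fixed 122 = 368.
Compare {H-α, H-γ}: haulage cost 282 + fixed 89 = 371.
Compare {H-δ}: haulage cost 345 + fixed 33 = 378.
All other subsets cost ≥ 368. Minimum total cost: 355.

355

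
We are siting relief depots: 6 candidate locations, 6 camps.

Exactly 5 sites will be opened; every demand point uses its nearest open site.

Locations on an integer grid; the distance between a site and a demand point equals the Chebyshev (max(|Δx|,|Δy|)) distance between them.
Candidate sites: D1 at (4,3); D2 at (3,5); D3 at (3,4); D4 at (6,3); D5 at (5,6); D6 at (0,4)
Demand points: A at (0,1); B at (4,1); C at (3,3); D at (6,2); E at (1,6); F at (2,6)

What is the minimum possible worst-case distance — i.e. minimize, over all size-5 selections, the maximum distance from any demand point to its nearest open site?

3

Open {D1, D2, D3, D4, D5}.
  Farthest demand point is A at distance 3 (to D3); all others are ≤ 3.
With {D1, D2, D3, D4, D6} the worst case is 3.
With {D1, D2, D3, D5, D6} the worst case is 3.
No size-5 selection achieves below 3.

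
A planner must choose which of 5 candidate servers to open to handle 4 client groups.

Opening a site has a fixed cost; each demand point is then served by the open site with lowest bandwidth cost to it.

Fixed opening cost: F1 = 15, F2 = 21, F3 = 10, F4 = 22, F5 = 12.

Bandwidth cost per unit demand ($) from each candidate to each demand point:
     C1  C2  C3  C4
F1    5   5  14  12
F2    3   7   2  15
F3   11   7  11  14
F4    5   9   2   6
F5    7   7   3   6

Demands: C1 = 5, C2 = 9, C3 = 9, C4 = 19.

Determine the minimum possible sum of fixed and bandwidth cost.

Open {F1, F5}: assign each demand point to its cheapest open site.
  C1→F1 5×5=25, C2→F1 9×5=45, C3→F5 9×3=27, C4→F5 19×6=114
  bandwidth cost 211, fixed 27 → total 238.
Compare {F1, F4}: bandwidth cost 202 + fixed 37 = 239.
Compare {F1, F2, F5}: bandwidth cost 192 + fixed 48 = 240.
Compare {F2, F5}: bandwidth cost 210 + fixed 33 = 243.
All other subsets cost ≥ 239. Minimum total cost: 238.

238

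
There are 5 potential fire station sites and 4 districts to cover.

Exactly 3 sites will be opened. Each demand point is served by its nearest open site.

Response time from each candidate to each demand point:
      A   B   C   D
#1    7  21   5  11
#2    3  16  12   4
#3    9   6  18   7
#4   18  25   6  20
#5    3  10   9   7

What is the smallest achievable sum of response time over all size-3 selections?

18

Open {#1, #2, #3}.
  A→#2 3, B→#3 6, C→#1 5, D→#2 4  ⇒ total 18.
Compare {#2, #3, #4}: total 19.
Compare {#1, #3, #5}: total 21.
No size-3 selection does better; minimum is 18.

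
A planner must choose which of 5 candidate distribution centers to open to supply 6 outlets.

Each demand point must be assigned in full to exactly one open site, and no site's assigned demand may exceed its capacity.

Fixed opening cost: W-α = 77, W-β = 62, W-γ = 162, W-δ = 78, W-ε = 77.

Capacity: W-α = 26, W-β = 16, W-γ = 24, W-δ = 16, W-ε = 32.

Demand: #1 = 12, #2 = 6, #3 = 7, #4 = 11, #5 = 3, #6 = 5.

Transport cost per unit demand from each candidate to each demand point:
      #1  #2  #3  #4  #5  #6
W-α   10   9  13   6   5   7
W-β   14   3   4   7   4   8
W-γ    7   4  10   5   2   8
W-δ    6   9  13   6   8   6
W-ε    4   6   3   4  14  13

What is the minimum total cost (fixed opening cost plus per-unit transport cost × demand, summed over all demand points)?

322

Open {W-β, W-ε}; cheapest assignment that respects the capacities:
  W-β (cap 16, load 14): #2, #5, #6 — cost 6×3 + 3×4 + 5×8 = 70
  W-ε (cap 32, load 30): #1, #3, #4 — cost 12×4 + 7×3 + 11×4 = 113
  Shipping 183, fixed 139 → total 322.
  Any other capacity-feasible assignment to {W-β, W-ε} ships for at least 183.
Compare {W-α, W-ε}: its best feasible assignment gives total 371.
Compare {W-δ, W-ε}: its best feasible assignment gives total 376.
Every other set of open sites that can feasibly serve all demand totals ≥ 371 even under its best assignment. Minimum: 322.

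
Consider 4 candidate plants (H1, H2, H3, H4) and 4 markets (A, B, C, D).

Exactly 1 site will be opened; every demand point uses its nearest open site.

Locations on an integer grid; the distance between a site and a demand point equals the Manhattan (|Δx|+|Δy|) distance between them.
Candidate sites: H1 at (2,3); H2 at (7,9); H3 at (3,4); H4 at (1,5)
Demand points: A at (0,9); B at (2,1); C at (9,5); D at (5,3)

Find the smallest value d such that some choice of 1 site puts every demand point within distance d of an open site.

8

Open {H3}.
  Farthest demand point is A at distance 8 (to H3); all others are ≤ 8.
With {H4} the worst case is 8.
With {H1} the worst case is 9.
No size-1 selection achieves below 8.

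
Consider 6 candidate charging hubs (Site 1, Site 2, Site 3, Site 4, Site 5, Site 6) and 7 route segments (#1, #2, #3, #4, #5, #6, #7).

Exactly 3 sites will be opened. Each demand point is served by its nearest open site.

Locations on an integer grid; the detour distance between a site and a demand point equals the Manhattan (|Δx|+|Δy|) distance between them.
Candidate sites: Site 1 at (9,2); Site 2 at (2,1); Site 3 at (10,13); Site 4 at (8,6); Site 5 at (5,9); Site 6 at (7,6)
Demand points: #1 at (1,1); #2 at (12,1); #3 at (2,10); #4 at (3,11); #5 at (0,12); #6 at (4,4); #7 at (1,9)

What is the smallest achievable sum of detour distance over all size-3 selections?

30

Open {Site 1, Site 2, Site 5}.
  #1→Site 2 1, #2→Site 1 4, #3→Site 5 4, #4→Site 5 4, #5→Site 5 8, #6→Site 2 5, #7→Site 5 4  ⇒ total 30.
Compare {Site 2, Site 4, Site 5}: total 35.
Compare {Site 2, Site 3, Site 5}: total 36.
No size-3 selection does better; minimum is 30.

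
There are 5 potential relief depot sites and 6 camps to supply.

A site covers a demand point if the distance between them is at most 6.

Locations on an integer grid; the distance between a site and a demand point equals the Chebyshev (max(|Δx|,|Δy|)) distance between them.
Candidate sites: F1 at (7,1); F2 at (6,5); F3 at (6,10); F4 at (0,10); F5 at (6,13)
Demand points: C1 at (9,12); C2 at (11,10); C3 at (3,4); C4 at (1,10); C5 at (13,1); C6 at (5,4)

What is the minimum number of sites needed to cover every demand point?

Coverage sets (demand points within 6 of each site):
  F1: {C3, C5, C6}
  F2: {C2, C3, C4, C6}
  F3: {C1, C2, C3, C4, C6}
  F4: {C3, C4, C6}
  F5: {C1, C2, C4}
No single site covers all 6 demand points.
But {F1, F3} covers everything, so the minimum is 2.

2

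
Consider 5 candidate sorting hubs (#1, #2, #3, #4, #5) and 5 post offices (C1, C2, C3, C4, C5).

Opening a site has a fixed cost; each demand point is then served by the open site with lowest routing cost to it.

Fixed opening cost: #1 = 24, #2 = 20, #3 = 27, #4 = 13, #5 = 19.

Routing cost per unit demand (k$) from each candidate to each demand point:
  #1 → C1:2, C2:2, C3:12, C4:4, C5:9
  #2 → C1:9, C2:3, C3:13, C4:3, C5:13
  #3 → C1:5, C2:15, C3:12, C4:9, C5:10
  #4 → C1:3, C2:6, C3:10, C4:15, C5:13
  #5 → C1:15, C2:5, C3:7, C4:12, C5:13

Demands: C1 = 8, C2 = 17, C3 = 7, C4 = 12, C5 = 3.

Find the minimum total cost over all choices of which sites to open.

Open {#1, #5}: assign each demand point to its cheapest open site.
  C1→#1 8×2=16, C2→#1 17×2=34, C3→#5 7×7=49, C4→#1 12×4=48, C5→#1 3×9=27
  routing cost 174, fixed 43 → total 217.
Compare {#1, #2, #5}: routing cost 162 + fixed 63 = 225.
Compare {#1, #4, #5}: routing cost 174 + fixed 56 = 230.
Compare {#1, #4}: routing cost 195 + fixed 37 = 232.
All other subsets cost ≥ 225. Minimum total cost: 217.

217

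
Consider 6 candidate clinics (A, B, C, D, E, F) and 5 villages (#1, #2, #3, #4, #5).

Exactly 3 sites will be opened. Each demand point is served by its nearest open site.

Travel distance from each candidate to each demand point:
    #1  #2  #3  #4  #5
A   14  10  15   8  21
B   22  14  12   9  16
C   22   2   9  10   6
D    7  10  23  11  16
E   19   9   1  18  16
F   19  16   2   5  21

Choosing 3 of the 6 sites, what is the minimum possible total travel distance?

22

Open {C, D, F}.
  #1→D 7, #2→C 2, #3→F 2, #4→F 5, #5→C 6  ⇒ total 22.
Compare {C, D, E}: total 26.
Compare {A, C, F}: total 29.
No size-3 selection does better; minimum is 22.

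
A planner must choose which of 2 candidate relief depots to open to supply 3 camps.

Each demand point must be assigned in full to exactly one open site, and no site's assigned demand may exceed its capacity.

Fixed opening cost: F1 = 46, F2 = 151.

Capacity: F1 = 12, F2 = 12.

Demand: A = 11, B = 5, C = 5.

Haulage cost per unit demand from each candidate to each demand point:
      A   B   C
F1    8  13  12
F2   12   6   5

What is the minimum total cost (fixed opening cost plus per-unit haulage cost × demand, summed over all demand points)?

Open {F1, F2}; cheapest assignment that respects the capacities:
  F1 (cap 12, load 11): A — cost 11×8 = 88
  F2 (cap 12, load 10): B, C — cost 5×6 + 5×5 = 55
  Shipping 143, fixed 197 → total 340.
  Any other capacity-feasible assignment to {F1, F2} ships for at least 143.
Total demand is 21 and no other set of sites has combined capacity ≥ 21, so {F1, F2} is the only feasible choice of open sites. Minimum: 340.

340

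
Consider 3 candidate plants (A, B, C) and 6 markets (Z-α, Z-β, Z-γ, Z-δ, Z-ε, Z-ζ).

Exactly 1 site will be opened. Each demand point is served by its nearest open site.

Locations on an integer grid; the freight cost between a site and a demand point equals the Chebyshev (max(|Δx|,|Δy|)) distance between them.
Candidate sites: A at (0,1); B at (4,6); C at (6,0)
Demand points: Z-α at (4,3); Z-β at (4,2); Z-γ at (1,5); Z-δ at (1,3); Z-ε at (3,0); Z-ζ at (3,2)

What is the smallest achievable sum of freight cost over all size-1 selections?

20

Open {A}.
  Z-α→A 4, Z-β→A 4, Z-γ→A 4, Z-δ→A 2, Z-ε→A 3, Z-ζ→A 3  ⇒ total 20.
Compare {C}: total 21.
Compare {B}: total 23.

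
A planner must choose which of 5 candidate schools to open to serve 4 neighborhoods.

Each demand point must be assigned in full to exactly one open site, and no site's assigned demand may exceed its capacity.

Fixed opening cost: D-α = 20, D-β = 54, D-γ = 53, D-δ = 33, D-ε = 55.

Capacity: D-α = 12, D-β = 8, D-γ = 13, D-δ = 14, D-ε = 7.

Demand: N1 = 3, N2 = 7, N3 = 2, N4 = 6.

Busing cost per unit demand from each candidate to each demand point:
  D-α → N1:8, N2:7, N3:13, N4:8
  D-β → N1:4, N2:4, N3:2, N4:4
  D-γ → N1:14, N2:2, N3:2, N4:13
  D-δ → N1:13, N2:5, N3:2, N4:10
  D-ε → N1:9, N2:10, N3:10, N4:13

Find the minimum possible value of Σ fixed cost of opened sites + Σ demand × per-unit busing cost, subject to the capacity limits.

163

Open {D-α, D-γ}; cheapest assignment that respects the capacities:
  D-α (cap 12, load 9): N1, N4 — cost 3×8 + 6×8 = 72
  D-γ (cap 13, load 9): N2, N3 — cost 7×2 + 2×2 = 18
  Shipping 90, fixed 73 → total 163.
  Any other capacity-feasible assignment to {D-α, D-γ} ships for at least 90.
Compare {D-α, D-δ}: its best feasible assignment gives total 164.
Compare {D-α, D-β}: its best feasible assignment gives total 175.
Every other set of open sites that can feasibly serve all demand totals ≥ 164 even under its best assignment. Minimum: 163.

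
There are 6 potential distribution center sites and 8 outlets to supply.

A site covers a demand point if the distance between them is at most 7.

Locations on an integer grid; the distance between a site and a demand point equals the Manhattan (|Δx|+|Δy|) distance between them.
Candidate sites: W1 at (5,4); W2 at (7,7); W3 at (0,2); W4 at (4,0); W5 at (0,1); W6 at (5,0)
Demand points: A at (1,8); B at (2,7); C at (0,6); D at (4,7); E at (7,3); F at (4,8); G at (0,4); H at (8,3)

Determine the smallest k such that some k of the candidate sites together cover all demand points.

2

Coverage sets (demand points within 7 of each site):
  W1: {B, C, D, E, F, G, H}
  W2: {A, B, D, E, F, H}
  W3: {A, B, C, G}
  W4: {D, E, H}
  W5: {C, G}
  W6: {E, H}
No single site covers all 8 demand points.
But {W1, W2} covers everything, so the minimum is 2.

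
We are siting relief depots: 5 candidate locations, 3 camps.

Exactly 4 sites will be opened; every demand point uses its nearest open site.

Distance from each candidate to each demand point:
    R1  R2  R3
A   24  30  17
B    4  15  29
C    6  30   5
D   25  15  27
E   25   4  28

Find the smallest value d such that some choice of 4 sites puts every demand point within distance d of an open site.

Open {A, B, C, E}.
  Farthest demand point is R3 at distance 5 (to C); all others are ≤ 5.
With {B, C, D, E} the worst case is 5.
With {A, C, D, E} the worst case is 6.
No size-4 selection achieves below 5.

5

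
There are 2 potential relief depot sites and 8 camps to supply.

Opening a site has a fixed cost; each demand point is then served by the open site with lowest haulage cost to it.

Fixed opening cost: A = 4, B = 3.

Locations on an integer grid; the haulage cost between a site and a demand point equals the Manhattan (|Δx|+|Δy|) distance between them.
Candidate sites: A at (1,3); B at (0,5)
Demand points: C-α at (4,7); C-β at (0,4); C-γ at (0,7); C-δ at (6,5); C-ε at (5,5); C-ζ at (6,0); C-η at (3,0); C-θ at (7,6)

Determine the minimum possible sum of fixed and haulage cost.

48

Open {A, B}: assign each demand point to its cheapest open site.
  C-α→B 6, C-β→B 1, C-γ→B 2, C-δ→B 6, C-ε→B 5, C-ζ→A 8, C-η→A 5, C-θ→B 8
  haulage cost 41, fixed 7 → total 48.
Compare {B}: haulage cost 47 + fixed 3 = 50.
Compare {A}: haulage cost 49 + fixed 4 = 53.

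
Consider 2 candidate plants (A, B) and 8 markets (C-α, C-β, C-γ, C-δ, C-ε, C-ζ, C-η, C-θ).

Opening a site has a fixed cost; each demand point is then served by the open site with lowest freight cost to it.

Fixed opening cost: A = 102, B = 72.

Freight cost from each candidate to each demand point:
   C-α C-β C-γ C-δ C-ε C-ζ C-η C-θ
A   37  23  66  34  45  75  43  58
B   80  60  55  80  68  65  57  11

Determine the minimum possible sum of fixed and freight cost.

Open {A}: assign each demand point to its cheapest open site.
  C-α→A 37, C-β→A 23, C-γ→A 66, C-δ→A 34, C-ε→A 45, C-ζ→A 75, C-η→A 43, C-θ→A 58
  freight cost 381, fixed 102 → total 483.
Compare {A, B}: freight cost 313 + fixed 174 = 487.
Compare {B}: freight cost 476 + fixed 72 = 548.

483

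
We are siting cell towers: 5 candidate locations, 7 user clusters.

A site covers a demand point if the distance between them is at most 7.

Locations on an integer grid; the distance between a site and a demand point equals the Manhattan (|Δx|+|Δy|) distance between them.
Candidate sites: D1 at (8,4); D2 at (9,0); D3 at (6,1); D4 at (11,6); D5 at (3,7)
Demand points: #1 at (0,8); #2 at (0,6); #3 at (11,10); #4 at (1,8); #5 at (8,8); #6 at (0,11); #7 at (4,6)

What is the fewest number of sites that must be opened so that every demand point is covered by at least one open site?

Coverage sets (demand points within 7 of each site):
  D1: {#5, #7}
  D2: {}
  D3: {#7}
  D4: {#3, #5, #7}
  D5: {#1, #2, #4, #5, #6, #7}
No single site covers all 7 demand points.
But {D4, D5} covers everything, so the minimum is 2.

2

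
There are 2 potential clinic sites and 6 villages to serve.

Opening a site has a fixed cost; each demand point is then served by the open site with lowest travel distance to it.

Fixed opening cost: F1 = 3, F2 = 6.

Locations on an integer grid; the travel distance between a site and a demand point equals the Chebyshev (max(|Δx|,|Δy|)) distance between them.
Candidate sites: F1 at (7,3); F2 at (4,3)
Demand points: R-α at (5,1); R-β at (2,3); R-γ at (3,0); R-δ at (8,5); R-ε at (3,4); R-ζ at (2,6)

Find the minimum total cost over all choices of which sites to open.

21

Open {F2}: assign each demand point to its cheapest open site.
  R-α→F2 2, R-β→F2 2, R-γ→F2 3, R-δ→F2 4, R-ε→F2 1, R-ζ→F2 3
  travel distance 15, fixed 6 → total 21.
Compare {F1, F2}: travel distance 13 + fixed 9 = 22.
Compare {F1}: travel distance 22 + fixed 3 = 25.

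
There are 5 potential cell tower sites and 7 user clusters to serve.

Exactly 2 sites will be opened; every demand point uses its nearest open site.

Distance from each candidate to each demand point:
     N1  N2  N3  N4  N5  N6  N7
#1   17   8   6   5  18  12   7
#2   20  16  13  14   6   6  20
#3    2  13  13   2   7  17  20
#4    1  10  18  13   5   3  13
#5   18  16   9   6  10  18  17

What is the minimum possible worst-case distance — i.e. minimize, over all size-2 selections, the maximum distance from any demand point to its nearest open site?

Open {#1, #4}.
  Farthest demand point is N2 at distance 8 (to #1); all others are ≤ 8.
With {#1, #3} the worst case is 12.
With {#2, #4} the worst case is 13.
No size-2 selection achieves below 8.

8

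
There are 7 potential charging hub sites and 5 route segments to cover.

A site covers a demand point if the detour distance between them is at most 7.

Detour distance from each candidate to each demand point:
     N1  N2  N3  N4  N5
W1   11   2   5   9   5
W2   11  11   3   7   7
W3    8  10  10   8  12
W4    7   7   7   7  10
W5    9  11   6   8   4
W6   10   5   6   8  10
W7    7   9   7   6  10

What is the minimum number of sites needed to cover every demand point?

2

Coverage sets (demand points within 7 of each site):
  W1: {N2, N3, N5}
  W2: {N3, N4, N5}
  W3: {}
  W4: {N1, N2, N3, N4}
  W5: {N3, N5}
  W6: {N2, N3}
  W7: {N1, N3, N4}
No single site covers all 5 demand points.
But {W1, W4} covers everything, so the minimum is 2.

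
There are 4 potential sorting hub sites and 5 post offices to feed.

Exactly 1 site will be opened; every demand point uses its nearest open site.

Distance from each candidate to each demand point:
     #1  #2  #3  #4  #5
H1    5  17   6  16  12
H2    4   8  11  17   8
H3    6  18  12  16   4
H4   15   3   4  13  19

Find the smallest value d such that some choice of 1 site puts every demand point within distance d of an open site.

17

Open {H1}.
  Farthest demand point is #2 at distance 17 (to H1); all others are ≤ 17.
With {H2} the worst case is 17.
With {H3} the worst case is 18.
No size-1 selection achieves below 17.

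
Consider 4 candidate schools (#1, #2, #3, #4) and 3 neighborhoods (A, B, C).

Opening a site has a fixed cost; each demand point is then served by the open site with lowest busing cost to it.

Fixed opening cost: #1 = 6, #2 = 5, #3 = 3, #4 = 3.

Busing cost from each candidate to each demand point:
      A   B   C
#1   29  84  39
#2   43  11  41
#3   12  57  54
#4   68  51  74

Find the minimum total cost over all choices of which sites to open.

72

Open {#2, #3}: assign each demand point to its cheapest open site.
  A→#3 12, B→#2 11, C→#2 41
  busing cost 64, fixed 8 → total 72.
Compare {#2, #3, #4}: busing cost 64 + fixed 11 = 75.
Compare {#1, #2, #3}: busing cost 62 + fixed 14 = 76.
Compare {#1, #2, #3, #4}: busing cost 62 + fixed 17 = 79.
All other subsets cost ≥ 75. Minimum total cost: 72.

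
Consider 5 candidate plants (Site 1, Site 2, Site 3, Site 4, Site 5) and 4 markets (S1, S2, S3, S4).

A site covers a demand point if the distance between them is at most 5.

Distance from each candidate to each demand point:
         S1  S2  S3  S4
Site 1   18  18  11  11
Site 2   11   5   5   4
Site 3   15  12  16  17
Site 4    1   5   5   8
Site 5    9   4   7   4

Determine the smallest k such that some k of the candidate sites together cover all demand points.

Coverage sets (demand points within 5 of each site):
  Site 1: {}
  Site 2: {S2, S3, S4}
  Site 3: {}
  Site 4: {S1, S2, S3}
  Site 5: {S2, S4}
No single site covers all 4 demand points.
But {Site 2, Site 4} covers everything, so the minimum is 2.

2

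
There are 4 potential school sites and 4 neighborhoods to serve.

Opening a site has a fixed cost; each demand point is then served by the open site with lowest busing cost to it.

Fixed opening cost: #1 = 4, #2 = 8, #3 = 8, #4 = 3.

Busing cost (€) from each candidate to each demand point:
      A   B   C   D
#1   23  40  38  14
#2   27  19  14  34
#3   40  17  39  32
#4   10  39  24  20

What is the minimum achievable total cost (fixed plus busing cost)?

72

Open {#1, #2, #4}: assign each demand point to its cheapest open site.
  A→#4 10, B→#2 19, C→#2 14, D→#1 14
  busing cost 57, fixed 15 → total 72.
Compare {#2, #4}: busing cost 63 + fixed 11 = 74.
Compare {#1, #2, #3, #4}: busing cost 55 + fixed 23 = 78.
Compare {#1, #3, #4}: busing cost 65 + fixed 15 = 80.
All other subsets cost ≥ 74. Minimum total cost: 72.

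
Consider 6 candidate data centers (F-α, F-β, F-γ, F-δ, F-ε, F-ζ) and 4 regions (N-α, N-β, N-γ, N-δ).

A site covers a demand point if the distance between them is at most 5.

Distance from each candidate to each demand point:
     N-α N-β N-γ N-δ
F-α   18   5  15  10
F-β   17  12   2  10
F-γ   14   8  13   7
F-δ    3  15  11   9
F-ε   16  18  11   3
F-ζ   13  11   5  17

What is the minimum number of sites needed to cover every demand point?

4

Coverage sets (demand points within 5 of each site):
  F-α: {N-β}
  F-β: {N-γ}
  F-γ: {}
  F-δ: {N-α}
  F-ε: {N-δ}
  F-ζ: {N-γ}
No 3 sites suffice: every size-3 union leaves at least one demand point uncovered.
But {F-α, F-β, F-δ, F-ε} covers everything, so the minimum is 4.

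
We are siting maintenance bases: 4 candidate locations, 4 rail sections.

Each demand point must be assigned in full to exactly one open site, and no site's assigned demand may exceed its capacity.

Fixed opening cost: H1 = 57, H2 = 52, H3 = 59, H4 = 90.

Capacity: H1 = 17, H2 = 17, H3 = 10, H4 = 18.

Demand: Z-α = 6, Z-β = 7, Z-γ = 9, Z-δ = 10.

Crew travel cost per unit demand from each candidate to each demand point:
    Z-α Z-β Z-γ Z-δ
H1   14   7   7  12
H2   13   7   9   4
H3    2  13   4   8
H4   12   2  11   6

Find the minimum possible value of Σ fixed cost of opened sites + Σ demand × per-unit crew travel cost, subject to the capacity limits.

332

Open {H1, H2, H3}; cheapest assignment that respects the capacities:
  H1 (cap 17, load 16): Z-β, Z-γ — cost 7×7 + 9×7 = 112
  H2 (cap 17, load 10): Z-δ — cost 10×4 = 40
  H3 (cap 10, load 6): Z-α — cost 6×2 = 12
  Shipping 164, fixed 168 → total 332.
  Any other capacity-feasible assignment to {H1, H2, H3} ships for at least 164.
Compare {H1, H2}: its best feasible assignment gives total 339.
Compare {H1, H3, H4}: its best feasible assignment gives total 355.
Every other set of open sites that can feasibly serve all demand totals ≥ 339 even under its best assignment. Minimum: 332.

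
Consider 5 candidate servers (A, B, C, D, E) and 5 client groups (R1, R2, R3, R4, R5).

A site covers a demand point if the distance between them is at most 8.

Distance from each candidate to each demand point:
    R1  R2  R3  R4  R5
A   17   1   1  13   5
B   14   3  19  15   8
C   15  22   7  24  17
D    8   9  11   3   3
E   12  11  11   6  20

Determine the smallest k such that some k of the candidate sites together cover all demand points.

Coverage sets (demand points within 8 of each site):
  A: {R2, R3, R5}
  B: {R2, R5}
  C: {R3}
  D: {R1, R4, R5}
  E: {R4}
No single site covers all 5 demand points.
But {A, D} covers everything, so the minimum is 2.

2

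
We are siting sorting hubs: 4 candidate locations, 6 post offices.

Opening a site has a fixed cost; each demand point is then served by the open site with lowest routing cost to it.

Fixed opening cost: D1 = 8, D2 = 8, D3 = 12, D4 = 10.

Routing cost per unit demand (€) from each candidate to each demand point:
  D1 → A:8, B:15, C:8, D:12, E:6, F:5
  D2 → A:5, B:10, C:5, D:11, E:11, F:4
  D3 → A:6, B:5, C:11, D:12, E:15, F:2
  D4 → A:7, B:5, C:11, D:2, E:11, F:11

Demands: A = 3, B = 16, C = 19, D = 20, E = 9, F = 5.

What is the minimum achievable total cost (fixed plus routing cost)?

Open {D1, D2, D4}: assign each demand point to its cheapest open site.
  A→D2 3×5=15, B→D4 16×5=80, C→D2 19×5=95, D→D4 20×2=40, E→D1 9×6=54, F→D2 5×4=20
  routing cost 304, fixed 26 → total 330.
Compare {D1, D2, D3, D4}: routing cost 294 + fixed 38 = 332.
Compare {D2, D4}: routing cost 349 + fixed 18 = 367.
Compare {D2, D3, D4}: routing cost 339 + fixed 30 = 369.
All other subsets cost ≥ 332. Minimum total cost: 330.

330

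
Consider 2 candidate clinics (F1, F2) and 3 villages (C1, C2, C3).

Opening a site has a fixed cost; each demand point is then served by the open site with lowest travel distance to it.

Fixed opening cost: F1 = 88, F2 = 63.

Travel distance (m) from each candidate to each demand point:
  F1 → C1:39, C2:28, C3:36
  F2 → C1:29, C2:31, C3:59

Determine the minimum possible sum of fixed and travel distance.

Open {F2}: assign each demand point to its cheapest open site.
  C1→F2 29, C2→F2 31, C3→F2 59
  travel distance 119, fixed 63 → total 182.
Compare {F1}: travel distance 103 + fixed 88 = 191.
Compare {F1, F2}: travel distance 93 + fixed 151 = 244.

182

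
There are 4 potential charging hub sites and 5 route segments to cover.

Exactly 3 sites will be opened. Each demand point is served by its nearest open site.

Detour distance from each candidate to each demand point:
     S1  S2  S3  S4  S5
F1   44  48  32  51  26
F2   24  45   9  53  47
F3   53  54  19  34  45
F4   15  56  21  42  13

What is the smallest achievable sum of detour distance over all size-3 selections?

Open {F2, F3, F4}.
  S1→F4 15, S2→F2 45, S3→F2 9, S4→F3 34, S5→F4 13  ⇒ total 116.
Compare {F1, F2, F4}: total 124.
Compare {F1, F3, F4}: total 129.
No size-3 selection does better; minimum is 116.

116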